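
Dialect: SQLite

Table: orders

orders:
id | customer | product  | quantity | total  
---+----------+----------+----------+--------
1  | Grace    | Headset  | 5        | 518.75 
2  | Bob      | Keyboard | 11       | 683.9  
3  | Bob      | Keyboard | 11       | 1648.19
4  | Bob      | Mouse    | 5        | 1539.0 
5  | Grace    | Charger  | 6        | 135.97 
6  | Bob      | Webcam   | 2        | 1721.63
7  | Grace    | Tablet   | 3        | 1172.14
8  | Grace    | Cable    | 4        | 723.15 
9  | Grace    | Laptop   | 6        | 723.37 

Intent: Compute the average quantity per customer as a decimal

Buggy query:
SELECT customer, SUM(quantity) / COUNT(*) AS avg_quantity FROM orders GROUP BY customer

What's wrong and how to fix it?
Bug: SUM(quantity) and COUNT(*) are both integers; the division truncates the fractional part

Fix: Cast one side to REAL so the division keeps the fractional part

Corrected query:
SELECT customer, SUM(quantity) * 1.0 / COUNT(*) AS avg_quantity FROM orders GROUP BY customer

Result:
customer | avg_quantity
---------+-------------
Bob      | 7.25        
Grace    | 4.8         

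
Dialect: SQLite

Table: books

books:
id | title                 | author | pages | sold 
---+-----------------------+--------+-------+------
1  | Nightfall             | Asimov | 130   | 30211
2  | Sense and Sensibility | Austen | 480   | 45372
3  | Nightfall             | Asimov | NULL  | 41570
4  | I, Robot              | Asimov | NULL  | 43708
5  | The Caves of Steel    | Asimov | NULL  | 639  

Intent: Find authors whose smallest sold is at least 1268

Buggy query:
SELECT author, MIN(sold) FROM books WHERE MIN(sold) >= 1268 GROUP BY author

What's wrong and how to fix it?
Bug: Aggregates like MIN are computed per group after WHERE runs

Fix: Replace WHERE with HAVING after the GROUP BY

Corrected query:
SELECT author, MIN(sold) FROM books GROUP BY author HAVING MIN(sold) >= 1268

Result:
author | MIN(sold)
-------+----------
Austen | 45372    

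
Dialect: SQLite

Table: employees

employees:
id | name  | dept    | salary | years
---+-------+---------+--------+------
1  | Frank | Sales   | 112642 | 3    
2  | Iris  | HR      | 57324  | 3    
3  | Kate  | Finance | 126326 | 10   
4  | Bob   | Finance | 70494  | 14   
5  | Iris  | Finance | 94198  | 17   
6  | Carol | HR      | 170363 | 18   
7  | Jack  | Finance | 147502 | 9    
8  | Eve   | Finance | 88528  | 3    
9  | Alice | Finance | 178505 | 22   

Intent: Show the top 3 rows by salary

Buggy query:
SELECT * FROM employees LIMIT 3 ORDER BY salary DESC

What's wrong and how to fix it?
Bug: ORDER BY cannot follow LIMIT; LIMIT is the final clause

Fix: Sort with ORDER BY, then apply LIMIT

Corrected query:
SELECT * FROM employees ORDER BY salary DESC LIMIT 3

Result:
id | name  | dept    | salary | years
---+-------+---------+--------+------
9  | Alice | Finance | 178505 | 22   
6  | Carol | HR      | 170363 | 18   
7  | Jack  | Finance | 147502 | 9    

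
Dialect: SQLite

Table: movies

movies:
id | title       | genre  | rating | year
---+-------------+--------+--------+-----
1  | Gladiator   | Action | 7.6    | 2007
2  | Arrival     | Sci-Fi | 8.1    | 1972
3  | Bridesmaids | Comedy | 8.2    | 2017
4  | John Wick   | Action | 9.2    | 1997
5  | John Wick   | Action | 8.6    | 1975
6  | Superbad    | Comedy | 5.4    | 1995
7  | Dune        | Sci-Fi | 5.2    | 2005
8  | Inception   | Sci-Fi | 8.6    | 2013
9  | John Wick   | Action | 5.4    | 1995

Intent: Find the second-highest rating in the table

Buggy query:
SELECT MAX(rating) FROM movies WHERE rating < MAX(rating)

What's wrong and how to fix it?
Bug: The inner MAX is an aggregate inside WHERE, which is not allowed

Fix: Compute the overall MAX in a subquery, then take MAX of rows below it

Corrected query:
SELECT MAX(rating) FROM movies WHERE rating < (SELECT MAX(rating) FROM movies)

Result:
MAX(rating)
-----------
8.6        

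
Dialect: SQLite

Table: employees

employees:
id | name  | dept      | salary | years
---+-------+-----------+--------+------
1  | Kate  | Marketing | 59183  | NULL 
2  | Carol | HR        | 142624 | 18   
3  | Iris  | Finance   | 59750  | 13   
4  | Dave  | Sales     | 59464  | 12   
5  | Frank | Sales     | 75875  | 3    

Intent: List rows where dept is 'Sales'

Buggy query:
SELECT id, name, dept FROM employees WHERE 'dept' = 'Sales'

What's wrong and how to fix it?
Bug: Single quotes denote string literals in SQL; the column name is being compared as a constant string

Fix: Reference the column as dept without single quotes

Corrected query:
SELECT id, name, dept FROM employees WHERE dept = 'Sales'

Result:
id | name  | dept 
---+-------+------
4  | Dave  | Sales
5  | Frank | Sales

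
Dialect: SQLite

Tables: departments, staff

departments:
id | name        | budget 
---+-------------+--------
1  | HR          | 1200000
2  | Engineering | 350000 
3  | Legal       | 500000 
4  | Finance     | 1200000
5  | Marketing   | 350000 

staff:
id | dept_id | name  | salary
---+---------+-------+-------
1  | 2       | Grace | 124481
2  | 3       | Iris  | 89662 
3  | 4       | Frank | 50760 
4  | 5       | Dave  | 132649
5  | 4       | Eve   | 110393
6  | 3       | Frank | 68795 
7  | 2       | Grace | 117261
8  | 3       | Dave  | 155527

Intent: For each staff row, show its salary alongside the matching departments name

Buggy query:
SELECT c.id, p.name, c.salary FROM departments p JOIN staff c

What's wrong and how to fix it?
Bug: Missing join condition: each staff row is matched to all departments rows instead of just its own

Fix: Specify the join condition linking the foreign key to the parent id

Corrected query:
SELECT c.id, p.name, c.salary FROM departments p JOIN staff c ON c.dept_id = p.id

Result:
id | name        | salary
---+-------------+-------
1  | Engineering | 124481
2  | Legal       | 89662 
3  | Finance     | 50760 
4  | Marketing   | 132649
5  | Finance     | 110393
6  | Legal       | 68795 
7  | Engineering | 117261
8  | Legal       | 155527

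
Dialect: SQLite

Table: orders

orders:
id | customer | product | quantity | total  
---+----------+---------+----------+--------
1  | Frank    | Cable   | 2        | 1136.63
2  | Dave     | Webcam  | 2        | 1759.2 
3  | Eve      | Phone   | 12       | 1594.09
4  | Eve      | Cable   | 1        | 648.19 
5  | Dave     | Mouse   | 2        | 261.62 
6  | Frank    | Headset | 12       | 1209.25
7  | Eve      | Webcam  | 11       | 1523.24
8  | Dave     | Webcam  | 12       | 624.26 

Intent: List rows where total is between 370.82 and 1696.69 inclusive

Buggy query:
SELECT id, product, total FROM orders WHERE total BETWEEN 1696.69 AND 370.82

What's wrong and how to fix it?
Bug: BETWEEN expects the lower bound first; with 1696.69 AND 370.82 the range is empty

Fix: Swap the bounds so the smaller value comes first

Corrected query:
SELECT id, product, total FROM orders WHERE total BETWEEN 370.82 AND 1696.69

Result:
id | product | total  
---+---------+--------
1  | Cable   | 1136.63
3  | Phone   | 1594.09
4  | Cable   | 648.19 
6  | Headset | 1209.25
7  | Webcam  | 1523.24
8  | Webcam  | 624.26 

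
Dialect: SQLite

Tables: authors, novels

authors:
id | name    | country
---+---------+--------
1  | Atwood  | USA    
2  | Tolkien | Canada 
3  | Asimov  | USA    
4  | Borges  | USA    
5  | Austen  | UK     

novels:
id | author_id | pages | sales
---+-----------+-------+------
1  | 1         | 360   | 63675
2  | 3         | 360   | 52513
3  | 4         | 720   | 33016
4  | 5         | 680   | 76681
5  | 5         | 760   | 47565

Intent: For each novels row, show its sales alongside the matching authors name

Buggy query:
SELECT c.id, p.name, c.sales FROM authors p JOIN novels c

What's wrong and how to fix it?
Bug: Missing join condition: each novels row is matched to all authors rows instead of just its own

Fix: Add ON c.author_id = p.id to the JOIN

Corrected query:
SELECT c.id, p.name, c.sales FROM authors p JOIN novels c ON c.author_id = p.id

Result:
id | name   | sales
---+--------+------
1  | Atwood | 63675
2  | Asimov | 52513
3  | Borges | 33016
4  | Austen | 76681
5  | Austen | 47565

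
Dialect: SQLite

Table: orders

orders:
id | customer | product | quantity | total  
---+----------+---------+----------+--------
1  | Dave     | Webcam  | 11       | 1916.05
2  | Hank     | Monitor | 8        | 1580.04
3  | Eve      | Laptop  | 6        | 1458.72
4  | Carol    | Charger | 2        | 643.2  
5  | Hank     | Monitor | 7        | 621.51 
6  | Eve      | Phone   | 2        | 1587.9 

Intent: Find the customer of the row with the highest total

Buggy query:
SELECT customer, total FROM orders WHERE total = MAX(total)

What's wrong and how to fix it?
Bug: WHERE is evaluated per row; an aggregate over the whole table isn't defined there

Fix: Use a subquery: WHERE total = (SELECT MAX(total) FROM orders)

Corrected query:
SELECT customer, total FROM orders WHERE total = (SELECT MAX(total) FROM orders)

Result:
customer | total  
---------+--------
Dave     | 1916.05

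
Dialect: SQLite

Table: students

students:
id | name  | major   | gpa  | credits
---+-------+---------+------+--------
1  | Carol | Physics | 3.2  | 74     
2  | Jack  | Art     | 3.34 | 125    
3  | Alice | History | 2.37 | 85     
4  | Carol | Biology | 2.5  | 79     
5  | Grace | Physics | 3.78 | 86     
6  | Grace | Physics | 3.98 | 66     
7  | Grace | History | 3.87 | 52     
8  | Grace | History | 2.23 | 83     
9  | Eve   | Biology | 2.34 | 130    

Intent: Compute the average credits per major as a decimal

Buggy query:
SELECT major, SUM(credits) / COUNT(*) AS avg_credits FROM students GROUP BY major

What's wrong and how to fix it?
Bug: Both operands are integers, so '/' performs integer division and truncates

Fix: Cast one side to REAL so the division keeps the fractional part

Corrected query:
SELECT major, SUM(credits) * 1.0 / COUNT(*) AS avg_credits FROM students GROUP BY major

Result:
major   | avg_credits
--------+------------
Art     | 125        
Biology | 104.5      
History | 73.333333  
Physics | 75.333333  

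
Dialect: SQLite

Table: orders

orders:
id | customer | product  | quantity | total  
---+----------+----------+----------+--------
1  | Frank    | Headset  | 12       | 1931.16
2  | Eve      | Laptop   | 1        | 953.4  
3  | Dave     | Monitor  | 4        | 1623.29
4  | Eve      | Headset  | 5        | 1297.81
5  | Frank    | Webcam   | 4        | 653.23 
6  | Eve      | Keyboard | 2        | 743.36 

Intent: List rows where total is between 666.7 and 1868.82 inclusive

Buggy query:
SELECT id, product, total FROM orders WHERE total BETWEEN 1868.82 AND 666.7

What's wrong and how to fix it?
Bug: BETWEEN expects the lower bound first; with 1868.82 AND 666.7 the range is empty

Fix: Write BETWEEN 666.7 AND 1868.82

Corrected query:
SELECT id, product, total FROM orders WHERE total BETWEEN 666.7 AND 1868.82

Result:
id | product  | total  
---+----------+--------
2  | Laptop   | 953.4  
3  | Monitor  | 1623.29
4  | Headset  | 1297.81
6  | Keyboard | 743.36 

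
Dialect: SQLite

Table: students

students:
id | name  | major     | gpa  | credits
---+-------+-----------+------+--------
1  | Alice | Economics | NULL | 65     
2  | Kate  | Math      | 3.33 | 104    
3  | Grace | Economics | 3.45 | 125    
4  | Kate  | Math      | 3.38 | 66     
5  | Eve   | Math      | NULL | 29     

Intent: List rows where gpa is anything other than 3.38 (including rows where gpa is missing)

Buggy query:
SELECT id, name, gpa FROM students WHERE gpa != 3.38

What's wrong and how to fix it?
Bug: 'gpa != 3.38' is unknown when gpa is NULL, so NULL rows are silently excluded

Fix: Add an explicit OR gpa IS NULL to include the missing-value rows

Corrected query:
SELECT id, name, gpa FROM students WHERE gpa != 3.38 OR gpa IS NULL

Result:
id | name  | gpa 
---+-------+-----
1  | Alice | NULL
2  | Kate  | 3.33
3  | Grace | 3.45
5  | Eve   | NULL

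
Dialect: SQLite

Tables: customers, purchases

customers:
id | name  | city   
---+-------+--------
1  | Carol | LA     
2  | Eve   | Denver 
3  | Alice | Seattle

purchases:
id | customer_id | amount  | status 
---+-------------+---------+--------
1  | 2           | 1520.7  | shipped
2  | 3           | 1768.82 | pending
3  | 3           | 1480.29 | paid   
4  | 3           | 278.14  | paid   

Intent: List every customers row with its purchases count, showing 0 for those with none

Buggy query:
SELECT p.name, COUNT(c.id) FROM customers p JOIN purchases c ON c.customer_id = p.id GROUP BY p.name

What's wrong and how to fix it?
Bug: An inner join excludes parents with zero children

Fix: Use LEFT JOIN so parents without children still appear (COUNT(c.id) gives 0)

Corrected query:
SELECT p.name, COUNT(c.id) FROM customers p LEFT JOIN purchases c ON c.customer_id = p.id GROUP BY p.name

Result:
name  | COUNT(c.id)
------+------------
Alice | 3          
Carol | 0          
Eve   | 1          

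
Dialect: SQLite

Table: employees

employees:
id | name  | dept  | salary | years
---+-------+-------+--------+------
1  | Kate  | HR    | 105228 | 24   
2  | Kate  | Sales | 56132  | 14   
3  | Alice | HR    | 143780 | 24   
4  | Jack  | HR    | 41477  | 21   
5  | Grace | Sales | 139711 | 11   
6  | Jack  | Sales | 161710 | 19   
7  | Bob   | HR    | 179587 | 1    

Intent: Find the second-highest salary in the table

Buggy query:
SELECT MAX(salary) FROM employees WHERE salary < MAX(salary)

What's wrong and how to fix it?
Bug: MAX(salary) on the right of the comparison is an aggregate-in-WHERE error

Fix: Put the inner MAX in a scalar subquery

Corrected query:
SELECT MAX(salary) FROM employees WHERE salary < (SELECT MAX(salary) FROM employees)

Result:
MAX(salary)
-----------
161710     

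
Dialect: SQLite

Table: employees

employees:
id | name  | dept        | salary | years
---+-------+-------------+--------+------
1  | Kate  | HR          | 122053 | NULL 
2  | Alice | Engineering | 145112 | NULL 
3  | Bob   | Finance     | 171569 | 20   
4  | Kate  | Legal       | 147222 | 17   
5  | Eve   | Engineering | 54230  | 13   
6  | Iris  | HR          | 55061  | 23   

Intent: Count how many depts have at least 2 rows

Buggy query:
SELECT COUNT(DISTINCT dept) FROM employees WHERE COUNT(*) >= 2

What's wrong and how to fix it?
Bug: COUNT(*) cannot appear in WHERE; the per-group count doesn't exist yet

Fix: Group first with HAVING COUNT(*) >= 2, then COUNT the resulting groups

Corrected query:
SELECT COUNT(*) FROM (SELECT dept FROM employees GROUP BY dept HAVING COUNT(*) >= 2)

Result:
COUNT(*)
--------
2       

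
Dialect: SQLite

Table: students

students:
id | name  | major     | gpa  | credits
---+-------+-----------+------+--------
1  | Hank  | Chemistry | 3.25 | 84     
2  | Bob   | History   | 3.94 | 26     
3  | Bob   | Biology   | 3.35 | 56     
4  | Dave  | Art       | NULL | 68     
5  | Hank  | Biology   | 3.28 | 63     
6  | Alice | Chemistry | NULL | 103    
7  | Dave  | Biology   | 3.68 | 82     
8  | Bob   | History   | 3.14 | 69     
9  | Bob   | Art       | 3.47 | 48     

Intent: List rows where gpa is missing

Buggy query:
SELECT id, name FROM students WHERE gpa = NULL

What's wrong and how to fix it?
Bug: Comparing to NULL with '=' never matches; NULL = NULL is unknown, not true

Fix: Use IS NULL to test for NULL

Corrected query:
SELECT id, name FROM students WHERE gpa IS NULL

Result:
id | name 
---+------
4  | Dave 
6  | Alice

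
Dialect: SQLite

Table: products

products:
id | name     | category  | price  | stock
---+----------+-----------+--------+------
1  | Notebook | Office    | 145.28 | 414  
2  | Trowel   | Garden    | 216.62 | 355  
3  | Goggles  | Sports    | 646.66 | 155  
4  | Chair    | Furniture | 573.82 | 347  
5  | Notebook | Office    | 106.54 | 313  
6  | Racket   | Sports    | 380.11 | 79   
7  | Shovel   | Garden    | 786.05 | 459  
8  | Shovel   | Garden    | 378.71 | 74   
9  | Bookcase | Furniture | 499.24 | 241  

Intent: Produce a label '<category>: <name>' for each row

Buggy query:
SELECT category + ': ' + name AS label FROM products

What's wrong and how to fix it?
Bug: SQLite uses || for string concatenation; + coerces text to numbers (yielding 0)

Fix: Replace + with || to concatenate text

Corrected query:
SELECT category || ': ' || name AS label FROM products

Result:
label              
-------------------
Office: Notebook   
Garden: Trowel     
Sports: Goggles    
Furniture: Chair   
Office: Notebook   
Sports: Racket     
Garden: Shovel     
Garden: Shovel     
Furniture: Bookcase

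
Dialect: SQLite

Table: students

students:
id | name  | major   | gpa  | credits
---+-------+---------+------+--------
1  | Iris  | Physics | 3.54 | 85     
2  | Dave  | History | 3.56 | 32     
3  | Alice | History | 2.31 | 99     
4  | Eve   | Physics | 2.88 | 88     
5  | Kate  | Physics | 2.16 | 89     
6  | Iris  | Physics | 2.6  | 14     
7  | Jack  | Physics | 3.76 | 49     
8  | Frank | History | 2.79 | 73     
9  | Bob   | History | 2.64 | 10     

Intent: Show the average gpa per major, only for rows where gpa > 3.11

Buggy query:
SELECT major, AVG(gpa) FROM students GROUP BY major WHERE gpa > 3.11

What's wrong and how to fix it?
Bug: WHERE cannot follow GROUP BY

Fix: Place WHERE between FROM and GROUP BY

Corrected query:
SELECT major, AVG(gpa) FROM students WHERE gpa > 3.11 GROUP BY major

Result:
major   | AVG(gpa)
--------+---------
History | 3.56    
Physics | 3.65    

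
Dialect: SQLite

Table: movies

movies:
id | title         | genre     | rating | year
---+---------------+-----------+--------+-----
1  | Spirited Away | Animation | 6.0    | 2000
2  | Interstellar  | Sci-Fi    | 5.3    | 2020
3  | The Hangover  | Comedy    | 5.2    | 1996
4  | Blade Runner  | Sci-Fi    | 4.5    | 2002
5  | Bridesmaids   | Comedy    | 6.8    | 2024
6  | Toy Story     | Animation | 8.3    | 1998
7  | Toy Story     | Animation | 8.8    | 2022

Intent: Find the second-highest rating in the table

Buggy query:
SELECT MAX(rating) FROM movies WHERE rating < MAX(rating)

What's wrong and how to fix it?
Bug: MAX(rating) on the right of the comparison is an aggregate-in-WHERE error

Fix: Compute the overall MAX in a subquery, then take MAX of rows below it

Corrected query:
SELECT MAX(rating) FROM movies WHERE rating < (SELECT MAX(rating) FROM movies)

Result:
MAX(rating)
-----------
8.3        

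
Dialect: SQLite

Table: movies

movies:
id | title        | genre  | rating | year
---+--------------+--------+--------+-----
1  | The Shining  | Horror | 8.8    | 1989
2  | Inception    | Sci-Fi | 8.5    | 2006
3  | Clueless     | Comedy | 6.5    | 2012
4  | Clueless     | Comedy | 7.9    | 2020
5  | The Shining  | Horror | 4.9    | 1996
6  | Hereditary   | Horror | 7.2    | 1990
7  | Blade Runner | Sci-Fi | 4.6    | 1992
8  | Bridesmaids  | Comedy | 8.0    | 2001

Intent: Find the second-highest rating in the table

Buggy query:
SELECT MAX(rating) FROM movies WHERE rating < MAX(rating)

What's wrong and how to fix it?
Bug: MAX(rating) on the right of the comparison is an aggregate-in-WHERE error

Fix: Put the inner MAX in a scalar subquery

Corrected query:
SELECT MAX(rating) FROM movies WHERE rating < (SELECT MAX(rating) FROM movies)

Result:
MAX(rating)
-----------
8.5        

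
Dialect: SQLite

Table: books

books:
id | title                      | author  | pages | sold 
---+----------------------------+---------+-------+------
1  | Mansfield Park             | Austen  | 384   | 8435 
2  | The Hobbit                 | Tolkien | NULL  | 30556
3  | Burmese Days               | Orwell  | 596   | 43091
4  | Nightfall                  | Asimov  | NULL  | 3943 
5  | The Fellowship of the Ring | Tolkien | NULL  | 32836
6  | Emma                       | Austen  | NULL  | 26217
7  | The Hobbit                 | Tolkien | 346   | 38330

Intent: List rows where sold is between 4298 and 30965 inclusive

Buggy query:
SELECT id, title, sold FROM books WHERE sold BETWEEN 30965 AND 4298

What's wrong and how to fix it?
Bug: The bounds are reversed; BETWEEN a AND b requires a <= b to match anything

Fix: Swap the bounds so the smaller value comes first

Corrected query:
SELECT id, title, sold FROM books WHERE sold BETWEEN 4298 AND 30965

Result:
id | title          | sold 
---+----------------+------
1  | Mansfield Park | 8435 
2  | The Hobbit     | 30556
6  | Emma           | 26217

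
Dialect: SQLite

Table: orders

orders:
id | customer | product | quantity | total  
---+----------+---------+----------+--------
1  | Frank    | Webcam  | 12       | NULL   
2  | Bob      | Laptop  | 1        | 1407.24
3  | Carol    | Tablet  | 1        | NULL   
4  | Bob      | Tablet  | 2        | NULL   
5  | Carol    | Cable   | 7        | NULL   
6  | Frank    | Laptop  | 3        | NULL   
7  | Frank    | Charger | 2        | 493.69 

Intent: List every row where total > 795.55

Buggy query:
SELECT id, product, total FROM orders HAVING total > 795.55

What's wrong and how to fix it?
Bug: This is a non-aggregate query (no GROUP BY, no aggregates), so in SQLite the HAVING clause is invalid here; a row-level condition belongs in WHERE

Fix: Use WHERE for row-level filtering

Corrected query:
SELECT id, product, total FROM orders WHERE total > 795.55

Result:
id | product | total  
---+---------+--------
2  | Laptop  | 1407.24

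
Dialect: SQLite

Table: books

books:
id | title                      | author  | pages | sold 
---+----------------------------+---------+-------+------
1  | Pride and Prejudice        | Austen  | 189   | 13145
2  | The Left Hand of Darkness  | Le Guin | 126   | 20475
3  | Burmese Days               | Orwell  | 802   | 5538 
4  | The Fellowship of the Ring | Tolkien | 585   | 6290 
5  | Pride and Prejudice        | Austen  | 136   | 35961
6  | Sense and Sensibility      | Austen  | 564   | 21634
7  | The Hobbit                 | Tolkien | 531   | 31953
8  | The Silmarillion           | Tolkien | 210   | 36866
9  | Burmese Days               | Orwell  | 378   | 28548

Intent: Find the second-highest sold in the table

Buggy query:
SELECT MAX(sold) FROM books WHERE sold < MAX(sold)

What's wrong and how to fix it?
Bug: The inner MAX is an aggregate inside WHERE, which is not allowed

Fix: Put the inner MAX in a scalar subquery

Corrected query:
SELECT MAX(sold) FROM books WHERE sold < (SELECT MAX(sold) FROM books)

Result:
MAX(sold)
---------
35961    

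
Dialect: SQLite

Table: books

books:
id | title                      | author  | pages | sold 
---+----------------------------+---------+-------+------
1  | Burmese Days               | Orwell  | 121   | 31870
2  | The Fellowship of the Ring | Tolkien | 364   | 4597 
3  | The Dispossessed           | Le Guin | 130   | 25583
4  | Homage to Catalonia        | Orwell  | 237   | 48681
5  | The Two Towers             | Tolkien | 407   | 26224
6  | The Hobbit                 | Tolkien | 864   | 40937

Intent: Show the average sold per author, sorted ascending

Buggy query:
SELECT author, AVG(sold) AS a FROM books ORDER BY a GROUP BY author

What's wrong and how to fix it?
Bug: ORDER BY appears before GROUP BY; SQL clause order requires GROUP BY first

Fix: Reorder: SELECT … FROM … GROUP BY … ORDER BY …

Corrected query:
SELECT author, AVG(sold) AS a FROM books GROUP BY author ORDER BY a

Result:
author  | a           
--------+-------------
Tolkien | 23919.333333
Le Guin | 25583       
Orwell  | 40275.5     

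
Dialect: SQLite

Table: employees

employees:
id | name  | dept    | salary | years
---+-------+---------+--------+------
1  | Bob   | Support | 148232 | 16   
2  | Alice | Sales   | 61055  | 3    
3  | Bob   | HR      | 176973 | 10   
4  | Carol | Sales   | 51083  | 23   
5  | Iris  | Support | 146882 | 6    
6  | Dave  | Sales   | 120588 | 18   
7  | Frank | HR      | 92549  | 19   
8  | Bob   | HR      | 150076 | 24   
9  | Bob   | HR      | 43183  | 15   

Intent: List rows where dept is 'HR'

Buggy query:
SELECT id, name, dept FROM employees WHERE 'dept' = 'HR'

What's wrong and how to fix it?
Bug: 'dept' in single quotes is a string literal, not the column; the comparison is literal-vs-literal and never true

Fix: Remove the quotes around the column name (or use double quotes for an identifier)

Corrected query:
SELECT id, name, dept FROM employees WHERE dept = 'HR'

Result:
id | name  | dept
---+-------+-----
3  | Bob   | HR  
7  | Frank | HR  
8  | Bob   | HR  
9  | Bob   | HR  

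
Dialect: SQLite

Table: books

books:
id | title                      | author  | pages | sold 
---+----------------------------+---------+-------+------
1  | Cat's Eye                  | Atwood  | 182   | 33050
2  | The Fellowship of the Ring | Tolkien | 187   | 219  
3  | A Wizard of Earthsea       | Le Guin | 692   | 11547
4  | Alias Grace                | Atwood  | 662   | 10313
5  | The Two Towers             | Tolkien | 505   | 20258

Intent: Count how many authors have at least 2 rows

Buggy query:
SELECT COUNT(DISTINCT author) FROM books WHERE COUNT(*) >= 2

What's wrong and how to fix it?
Bug: WHERE filters individual rows, not groups, so a group-level COUNT is invalid there

Fix: Use a subquery that GROUPs and filters with HAVING, then count its rows

Corrected query:
SELECT COUNT(*) FROM (SELECT author FROM books GROUP BY author HAVING COUNT(*) >= 2)

Result:
COUNT(*)
--------
2       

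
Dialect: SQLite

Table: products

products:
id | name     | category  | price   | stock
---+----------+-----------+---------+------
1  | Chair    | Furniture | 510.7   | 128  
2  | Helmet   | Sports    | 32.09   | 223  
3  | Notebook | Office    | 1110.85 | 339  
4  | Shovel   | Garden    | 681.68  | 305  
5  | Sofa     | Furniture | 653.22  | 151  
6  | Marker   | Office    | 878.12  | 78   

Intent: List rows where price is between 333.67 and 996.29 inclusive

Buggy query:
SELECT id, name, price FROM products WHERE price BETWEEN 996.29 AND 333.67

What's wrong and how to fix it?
Bug: The bounds are reversed; BETWEEN a AND b requires a <= b to match anything

Fix: Swap the bounds so the smaller value comes first

Corrected query:
SELECT id, name, price FROM products WHERE price BETWEEN 333.67 AND 996.29

Result:
id | name   | price 
---+--------+-------
1  | Chair  | 510.7 
4  | Shovel | 681.68
5  | Sofa   | 653.22
6  | Marker | 878.12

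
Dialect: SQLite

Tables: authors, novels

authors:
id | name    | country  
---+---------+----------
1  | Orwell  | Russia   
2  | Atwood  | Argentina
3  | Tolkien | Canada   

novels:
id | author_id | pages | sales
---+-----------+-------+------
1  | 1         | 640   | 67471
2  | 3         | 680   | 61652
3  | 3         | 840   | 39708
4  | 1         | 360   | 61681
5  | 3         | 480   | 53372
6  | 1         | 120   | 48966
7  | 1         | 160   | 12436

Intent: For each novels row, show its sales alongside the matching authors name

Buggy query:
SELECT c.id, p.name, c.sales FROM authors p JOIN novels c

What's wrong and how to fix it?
Bug: JOIN with no ON clause produces a cartesian product; every novels row pairs with every authors row

Fix: Add ON c.author_id = p.id to the JOIN

Corrected query:
SELECT c.id, p.name, c.sales FROM authors p JOIN novels c ON c.author_id = p.id

Result:
id | name    | sales
---+---------+------
1  | Orwell  | 67471
2  | Tolkien | 61652
3  | Tolkien | 39708
4  | Orwell  | 61681
5  | Tolkien | 53372
6  | Orwell  | 48966
7  | Orwell  | 12436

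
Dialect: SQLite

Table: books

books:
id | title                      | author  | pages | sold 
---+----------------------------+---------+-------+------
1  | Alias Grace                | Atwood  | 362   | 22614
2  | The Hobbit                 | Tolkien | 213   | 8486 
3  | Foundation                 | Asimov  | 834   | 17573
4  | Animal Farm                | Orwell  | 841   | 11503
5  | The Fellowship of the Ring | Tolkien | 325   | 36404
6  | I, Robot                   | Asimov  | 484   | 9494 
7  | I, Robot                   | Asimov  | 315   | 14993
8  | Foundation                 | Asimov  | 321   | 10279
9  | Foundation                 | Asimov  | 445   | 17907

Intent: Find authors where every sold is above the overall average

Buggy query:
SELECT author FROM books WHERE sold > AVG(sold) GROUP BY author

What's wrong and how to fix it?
Bug: AVG() is an aggregate; it can't sit directly in WHERE

Fix: Use a subquery for AVG and a HAVING MIN(...) filter so the condition holds for every row in the group

Corrected query:
SELECT author FROM books GROUP BY author HAVING MIN(sold) > (SELECT AVG(sold) FROM books)

Result:
author
------
Atwood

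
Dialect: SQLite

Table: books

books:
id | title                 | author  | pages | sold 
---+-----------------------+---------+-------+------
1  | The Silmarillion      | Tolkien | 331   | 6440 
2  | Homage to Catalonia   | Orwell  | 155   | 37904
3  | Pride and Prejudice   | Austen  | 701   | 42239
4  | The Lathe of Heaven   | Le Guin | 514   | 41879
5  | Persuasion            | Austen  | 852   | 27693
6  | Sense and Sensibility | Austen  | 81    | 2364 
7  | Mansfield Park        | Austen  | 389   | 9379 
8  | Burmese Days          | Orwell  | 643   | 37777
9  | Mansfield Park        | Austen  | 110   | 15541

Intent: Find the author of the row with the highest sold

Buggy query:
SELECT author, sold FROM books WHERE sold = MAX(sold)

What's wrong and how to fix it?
Bug: WHERE is evaluated per row; an aggregate over the whole table isn't defined there

Fix: Use a subquery: WHERE sold = (SELECT MAX(sold) FROM books)

Corrected query:
SELECT author, sold FROM books WHERE sold = (SELECT MAX(sold) FROM books)

Result:
author | sold 
-------+------
Austen | 42239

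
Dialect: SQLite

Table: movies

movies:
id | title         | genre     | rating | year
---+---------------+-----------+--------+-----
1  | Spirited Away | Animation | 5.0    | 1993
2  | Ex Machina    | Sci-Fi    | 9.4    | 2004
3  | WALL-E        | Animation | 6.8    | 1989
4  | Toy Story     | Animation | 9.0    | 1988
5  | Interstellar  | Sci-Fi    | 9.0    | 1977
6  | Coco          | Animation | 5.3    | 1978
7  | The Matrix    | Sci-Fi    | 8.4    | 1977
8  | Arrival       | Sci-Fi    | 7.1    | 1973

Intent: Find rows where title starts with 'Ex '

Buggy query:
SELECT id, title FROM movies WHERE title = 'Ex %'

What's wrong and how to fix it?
Bug: '=' compares the literal string including the % character; pattern matching needs LIKE

Fix: Replace '=' with LIKE so 'Ex %' is treated as a pattern

Corrected query:
SELECT id, title FROM movies WHERE title LIKE 'Ex %'

Result:
id | title     
---+-----------
2  | Ex Machina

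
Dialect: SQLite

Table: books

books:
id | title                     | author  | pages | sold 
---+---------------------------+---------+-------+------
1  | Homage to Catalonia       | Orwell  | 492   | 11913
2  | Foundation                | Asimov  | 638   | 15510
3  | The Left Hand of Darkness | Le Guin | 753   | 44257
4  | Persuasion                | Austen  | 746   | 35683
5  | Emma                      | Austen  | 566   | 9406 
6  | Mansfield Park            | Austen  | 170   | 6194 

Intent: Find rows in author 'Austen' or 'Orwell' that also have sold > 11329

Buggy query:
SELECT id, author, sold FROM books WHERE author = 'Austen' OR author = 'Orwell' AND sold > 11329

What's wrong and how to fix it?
Bug: Without parentheses, AND is evaluated before OR, so the sold filter only applies to the 'Orwell' branch

Fix: Add parentheses around the OR so the AND applies to both alternatives

Corrected query:
SELECT id, author, sold FROM books WHERE (author = 'Austen' OR author = 'Orwell') AND sold > 11329

Result:
id | author | sold 
---+--------+------
1  | Orwell | 11913
4  | Austen | 35683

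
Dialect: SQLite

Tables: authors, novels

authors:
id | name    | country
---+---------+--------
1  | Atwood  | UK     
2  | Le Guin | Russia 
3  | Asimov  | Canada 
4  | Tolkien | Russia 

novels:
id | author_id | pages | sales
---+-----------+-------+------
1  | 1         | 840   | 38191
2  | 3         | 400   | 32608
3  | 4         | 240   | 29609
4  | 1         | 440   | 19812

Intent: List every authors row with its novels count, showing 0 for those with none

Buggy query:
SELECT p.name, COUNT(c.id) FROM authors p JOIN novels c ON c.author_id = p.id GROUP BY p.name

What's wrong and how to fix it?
Bug: An inner join excludes parents with zero children

Fix: Use LEFT JOIN so parents without children still appear (COUNT(c.id) gives 0)

Corrected query:
SELECT p.name, COUNT(c.id) FROM authors p LEFT JOIN novels c ON c.author_id = p.id GROUP BY p.name

Result:
name    | COUNT(c.id)
--------+------------
Asimov  | 1          
Atwood  | 2          
Le Guin | 0          
Tolkien | 1          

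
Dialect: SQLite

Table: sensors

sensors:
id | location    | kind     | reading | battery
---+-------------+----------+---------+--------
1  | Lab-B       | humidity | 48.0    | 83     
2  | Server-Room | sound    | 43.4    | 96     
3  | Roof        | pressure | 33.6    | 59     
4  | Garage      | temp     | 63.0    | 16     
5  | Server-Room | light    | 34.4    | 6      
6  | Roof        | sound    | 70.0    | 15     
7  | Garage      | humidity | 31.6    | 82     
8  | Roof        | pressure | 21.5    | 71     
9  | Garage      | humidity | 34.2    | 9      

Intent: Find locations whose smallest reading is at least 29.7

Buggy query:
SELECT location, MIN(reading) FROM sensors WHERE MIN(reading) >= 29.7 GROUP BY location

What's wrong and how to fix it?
Bug: MIN() in WHERE is a misuse of aggregate

Fix: Replace WHERE with HAVING after the GROUP BY

Corrected query:
SELECT location, MIN(reading) FROM sensors GROUP BY location HAVING MIN(reading) >= 29.7

Result:
location    | MIN(reading)
------------+-------------
Garage      | 31.6        
Lab-B       | 48          
Server-Room | 34.4        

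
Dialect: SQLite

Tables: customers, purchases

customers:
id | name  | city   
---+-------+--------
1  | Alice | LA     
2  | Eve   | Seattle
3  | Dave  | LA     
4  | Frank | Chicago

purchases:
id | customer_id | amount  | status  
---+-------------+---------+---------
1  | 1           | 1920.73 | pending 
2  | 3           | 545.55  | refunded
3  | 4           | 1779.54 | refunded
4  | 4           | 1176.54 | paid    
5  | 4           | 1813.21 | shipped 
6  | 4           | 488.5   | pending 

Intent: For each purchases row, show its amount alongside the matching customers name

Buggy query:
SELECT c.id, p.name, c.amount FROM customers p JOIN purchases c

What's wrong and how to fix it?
Bug: Missing join condition: each purchases row is matched to all customers rows instead of just its own

Fix: Add ON c.customer_id = p.id to the JOIN

Corrected query:
SELECT c.id, p.name, c.amount FROM customers p JOIN purchases c ON c.customer_id = p.id

Result:
id | name  | amount 
---+-------+--------
1  | Alice | 1920.73
2  | Dave  | 545.55 
3  | Frank | 1779.54
4  | Frank | 1176.54
5  | Frank | 1813.21
6  | Frank | 488.5  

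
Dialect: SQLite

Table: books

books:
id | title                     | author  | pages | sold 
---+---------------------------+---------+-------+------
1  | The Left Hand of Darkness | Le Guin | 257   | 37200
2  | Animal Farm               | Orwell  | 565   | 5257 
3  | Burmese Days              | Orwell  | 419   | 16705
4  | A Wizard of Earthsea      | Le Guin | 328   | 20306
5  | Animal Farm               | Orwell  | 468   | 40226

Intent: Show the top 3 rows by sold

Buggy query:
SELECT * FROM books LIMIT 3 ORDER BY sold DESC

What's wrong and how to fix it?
Bug: ORDER BY cannot follow LIMIT; LIMIT is the final clause

Fix: Sort with ORDER BY, then apply LIMIT

Corrected query:
SELECT * FROM books ORDER BY sold DESC LIMIT 3

Result:
id | title                     | author  | pages | sold 
---+---------------------------+---------+-------+------
5  | Animal Farm               | Orwell  | 468   | 40226
1  | The Left Hand of Darkness | Le Guin | 257   | 37200
4  | A Wizard of Earthsea      | Le Guin | 328   | 20306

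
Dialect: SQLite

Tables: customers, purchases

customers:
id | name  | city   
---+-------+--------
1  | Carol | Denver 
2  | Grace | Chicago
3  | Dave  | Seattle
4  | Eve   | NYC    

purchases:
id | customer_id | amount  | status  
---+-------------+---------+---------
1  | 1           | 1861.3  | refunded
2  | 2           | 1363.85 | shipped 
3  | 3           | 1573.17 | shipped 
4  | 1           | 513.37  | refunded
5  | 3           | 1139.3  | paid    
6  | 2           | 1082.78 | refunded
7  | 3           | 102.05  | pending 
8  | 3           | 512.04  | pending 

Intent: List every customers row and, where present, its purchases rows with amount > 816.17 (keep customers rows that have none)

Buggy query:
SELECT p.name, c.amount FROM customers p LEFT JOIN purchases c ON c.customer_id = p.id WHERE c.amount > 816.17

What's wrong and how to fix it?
Bug: A WHERE condition on the right-hand table after LEFT JOIN drops unmatched parents

Fix: Put 'c.amount > 816.17' in the JOIN's ON clause instead of WHERE

Corrected query:
SELECT p.name, c.amount FROM customers p LEFT JOIN purchases c ON c.customer_id = p.id AND c.amount > 816.17

Result:
name  | amount 
------+--------
Carol | 1861.3 
Grace | 1082.78
Grace | 1363.85
Dave  | 1139.3 
Dave  | 1573.17
Eve   | NULL   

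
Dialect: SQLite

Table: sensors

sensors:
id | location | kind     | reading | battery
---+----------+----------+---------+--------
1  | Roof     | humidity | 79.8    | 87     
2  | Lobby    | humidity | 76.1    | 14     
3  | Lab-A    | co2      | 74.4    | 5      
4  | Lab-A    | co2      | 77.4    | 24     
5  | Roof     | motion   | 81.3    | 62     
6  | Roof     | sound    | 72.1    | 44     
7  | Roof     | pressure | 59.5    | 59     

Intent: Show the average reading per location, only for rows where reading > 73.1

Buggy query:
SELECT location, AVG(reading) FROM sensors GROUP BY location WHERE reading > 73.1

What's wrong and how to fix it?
Bug: WHERE cannot follow GROUP BY

Fix: Move the WHERE clause before GROUP BY

Corrected query:
SELECT location, AVG(reading) FROM sensors WHERE reading > 73.1 GROUP BY location

Result:
location | AVG(reading)
---------+-------------
Lab-A    | 75.9        
Lobby    | 76.1        
Roof     | 80.55       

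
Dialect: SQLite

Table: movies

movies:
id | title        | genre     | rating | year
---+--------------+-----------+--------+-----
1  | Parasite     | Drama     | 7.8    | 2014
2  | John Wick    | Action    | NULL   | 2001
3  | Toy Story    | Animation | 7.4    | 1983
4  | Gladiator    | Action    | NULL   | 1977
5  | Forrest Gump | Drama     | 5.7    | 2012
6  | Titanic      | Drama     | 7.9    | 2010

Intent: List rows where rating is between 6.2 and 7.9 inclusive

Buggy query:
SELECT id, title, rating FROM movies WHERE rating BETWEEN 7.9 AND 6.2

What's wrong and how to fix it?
Bug: BETWEEN expects the lower bound first; with 7.9 AND 6.2 the range is empty

Fix: Write BETWEEN 6.2 AND 7.9

Corrected query:
SELECT id, title, rating FROM movies WHERE rating BETWEEN 6.2 AND 7.9

Result:
id | title     | rating
---+-----------+-------
1  | Parasite  | 7.8   
3  | Toy Story | 7.4   
6  | Titanic   | 7.9   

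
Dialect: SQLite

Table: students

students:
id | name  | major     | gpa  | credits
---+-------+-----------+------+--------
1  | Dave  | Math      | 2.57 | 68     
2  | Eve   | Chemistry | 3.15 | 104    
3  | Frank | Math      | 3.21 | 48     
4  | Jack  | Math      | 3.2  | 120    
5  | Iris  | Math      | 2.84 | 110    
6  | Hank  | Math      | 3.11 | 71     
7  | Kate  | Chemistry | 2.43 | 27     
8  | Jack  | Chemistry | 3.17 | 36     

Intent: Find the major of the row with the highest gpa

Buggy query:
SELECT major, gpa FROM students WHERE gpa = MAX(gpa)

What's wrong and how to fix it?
Bug: WHERE is evaluated per row; an aggregate over the whole table isn't defined there

Fix: Wrap MAX in a scalar subquery so WHERE compares against a single value

Corrected query:
SELECT major, gpa FROM students WHERE gpa = (SELECT MAX(gpa) FROM students)

Result:
major | gpa 
------+-----
Math  | 3.21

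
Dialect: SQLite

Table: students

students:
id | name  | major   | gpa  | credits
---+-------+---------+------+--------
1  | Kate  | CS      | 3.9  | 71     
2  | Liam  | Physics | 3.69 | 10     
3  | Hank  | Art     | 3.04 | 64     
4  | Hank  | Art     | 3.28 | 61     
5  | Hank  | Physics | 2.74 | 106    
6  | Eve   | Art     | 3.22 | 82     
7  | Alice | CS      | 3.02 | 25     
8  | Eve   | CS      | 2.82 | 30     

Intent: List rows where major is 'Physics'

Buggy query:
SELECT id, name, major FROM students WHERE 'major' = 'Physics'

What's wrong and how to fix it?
Bug: Single quotes denote string literals in SQL; the column name is being compared as a constant string

Fix: Reference the column as major without single quotes

Corrected query:
SELECT id, name, major FROM students WHERE major = 'Physics'

Result:
id | name | major  
---+------+--------
2  | Liam | Physics
5  | Hank | Physics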